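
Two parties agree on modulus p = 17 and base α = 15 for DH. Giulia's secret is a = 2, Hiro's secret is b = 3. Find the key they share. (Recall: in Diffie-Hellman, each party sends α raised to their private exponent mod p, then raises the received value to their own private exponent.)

Hiro sends B = α^b mod p = 15^3 mod 17.
15^1 ≡ 15 (mod 17)
15^2 = (15^1)^2 ≡ 15^2 = 225 ≡ 4 (mod 17)
15^3 = 15^2 · 15^1 ≡ 4 · 15 ≡ 9 (mod 17).
So B = 9. Giulia then computes K = B^a mod p = 9^2 mod 17.
9^1 ≡ 9 (mod 17)
9^2 = (9^1)^2 ≡ 9^2 = 81 ≡ 13 (mod 17)

13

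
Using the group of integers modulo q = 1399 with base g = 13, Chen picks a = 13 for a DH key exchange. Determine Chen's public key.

Public value = 13^13 mod 1399.
13^1 ≡ 13 (mod 1399)
13^2 = (13^1)^2 ≡ 13^2 = 169 ≡ 169 (mod 1399)
13^4 = (13^2)^2 ≡ 169^2 = 28561 ≡ 581 (mod 1399)
13^8 = (13^4)^2 ≡ 581^2 = 337561 ≡ 402 (mod 1399)
13^13 = 13^8 · 13^4 · 13^1 ≡ 402 · 581 · 13 ≡ 476 (mod 1399).

476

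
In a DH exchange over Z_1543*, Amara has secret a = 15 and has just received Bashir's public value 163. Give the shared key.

420

Shared key K = 163^15 mod 1543.
163^1 ≡ 163 (mod 1543)
163^2 = (163^1)^2 ≡ 163^2 = 26569 ≡ 338 (mod 1543)
163^4 = (163^2)^2 ≡ 338^2 = 114244 ≡ 62 (mod 1543)
163^8 = (163^4)^2 ≡ 62^2 = 3844 ≡ 758 (mod 1543)
163^15 = 163^8 · 163^4 · 163^2 · 163^1 ≡ 758 · 62 · 338 · 163 ≡ 420 (mod 1543).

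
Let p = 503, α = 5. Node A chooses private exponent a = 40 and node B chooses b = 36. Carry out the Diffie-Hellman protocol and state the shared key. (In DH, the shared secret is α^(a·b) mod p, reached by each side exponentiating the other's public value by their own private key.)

117

Node A sends A = α^a mod p = 5^40 mod 503.
5^1 ≡ 5 (mod 503)
5^2 = (5^1)^2 ≡ 5^2 = 25 ≡ 25 (mod 503)
5^4 = (5^2)^2 ≡ 25^2 = 625 ≡ 122 (mod 503)
5^8 = (5^4)^2 ≡ 122^2 = 14884 ≡ 297 (mod 503)
5^16 = (5^8)^2 ≡ 297^2 = 88209 ≡ 184 (mod 503)
5^32 = (5^16)^2 ≡ 184^2 = 33856 ≡ 155 (mod 503)
5^40 = 5^32 · 5^8 ≡ 155 · 297 ≡ 262 (mod 503).
So A = 262. Node B then computes K = A^b mod p = 262^36 mod 503.
262^1 ≡ 262 (mod 503)
262^2 = (262^1)^2 ≡ 262^2 = 68644 ≡ 236 (mod 503)
262^4 = (262^2)^2 ≡ 236^2 = 55696 ≡ 366 (mod 503)
262^8 = (262^4)^2 ≡ 366^2 = 133956 ≡ 158 (mod 503)
262^16 = (262^8)^2 ≡ 158^2 = 24964 ≡ 317 (mod 503)
262^32 = (262^16)^2 ≡ 317^2 = 100489 ≡ 392 (mod 503)
262^36 = 262^32 · 262^4 ≡ 392 · 366 ≡ 117 (mod 503).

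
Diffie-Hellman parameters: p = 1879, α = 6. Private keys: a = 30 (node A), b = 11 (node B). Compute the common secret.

80

Node B sends B = α^b mod p = 6^11 mod 1879.
6^1 ≡ 6 (mod 1879)
6^2 = (6^1)^2 ≡ 6^2 = 36 ≡ 36 (mod 1879)
6^4 = (6^2)^2 ≡ 36^2 = 1296 ≡ 1296 (mod 1879)
6^8 = (6^4)^2 ≡ 1296^2 = 1679616 ≡ 1669 (mod 1879)
6^11 = 6^8 · 6^2 · 6^1 ≡ 1669 · 36 · 6 ≡ 1615 (mod 1879).
So B = 1615. Node A then computes K = B^a mod p = 1615^30 mod 1879.
1615^1 ≡ 1615 (mod 1879)
1615^2 = (1615^1)^2 ≡ 1615^2 = 2608225 ≡ 173 (mod 1879)
1615^4 = (1615^2)^2 ≡ 173^2 = 29929 ≡ 1744 (mod 1879)
1615^8 = (1615^4)^2 ≡ 1744^2 = 3041536 ≡ 1314 (mod 1879)
1615^16 = (1615^8)^2 ≡ 1314^2 = 1726596 ≡ 1674 (mod 1879)
1615^30 = 1615^16 · 1615^8 · 1615^4 · 1615^2 ≡ 1674 · 1314 · 1744 · 173 ≡ 80 (mod 1879).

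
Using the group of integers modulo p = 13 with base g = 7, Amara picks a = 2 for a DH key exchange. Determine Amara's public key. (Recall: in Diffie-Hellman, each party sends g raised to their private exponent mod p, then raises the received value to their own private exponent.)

10

Public value = 7^2 mod 13.
7^1 ≡ 7 (mod 13)
7^2 = (7^1)^2 ≡ 7^2 = 49 ≡ 10 (mod 13)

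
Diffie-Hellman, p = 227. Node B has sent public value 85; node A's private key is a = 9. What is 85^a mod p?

103

Shared key K = 85^9 mod 227.
85^1 ≡ 85 (mod 227)
85^2 = (85^1)^2 ≡ 85^2 = 7225 ≡ 188 (mod 227)
85^4 = (85^2)^2 ≡ 188^2 = 35344 ≡ 159 (mod 227)
85^8 = (85^4)^2 ≡ 159^2 = 25281 ≡ 84 (mod 227)
85^9 = 85^8 · 85^1 ≡ 84 · 85 ≡ 103 (mod 227).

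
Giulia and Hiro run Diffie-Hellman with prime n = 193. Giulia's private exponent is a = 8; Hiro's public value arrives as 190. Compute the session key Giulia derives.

Shared key K = 190^8 mod 193.
190^1 ≡ 190 (mod 193)
190^2 = (190^1)^2 ≡ 190^2 = 36100 ≡ 9 (mod 193)
190^4 = (190^2)^2 ≡ 9^2 = 81 ≡ 81 (mod 193)
190^8 = (190^4)^2 ≡ 81^2 = 6561 ≡ 192 (mod 193)

192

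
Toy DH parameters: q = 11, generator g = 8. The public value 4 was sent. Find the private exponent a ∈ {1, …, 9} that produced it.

Try successive powers of 8 modulo 11:
8^1 ≡ 8
8^2 ≡ 9
8^3 ≡ 6
8^4 ≡ 4
Found: a = 4.

4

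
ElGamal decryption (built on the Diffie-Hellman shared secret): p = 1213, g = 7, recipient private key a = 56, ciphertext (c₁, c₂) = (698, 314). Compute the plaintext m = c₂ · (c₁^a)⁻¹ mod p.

1010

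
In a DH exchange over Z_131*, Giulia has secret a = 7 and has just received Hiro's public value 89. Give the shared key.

61

Shared key K = 89^7 mod 131.
89^1 ≡ 89 (mod 131)
89^2 = (89^1)^2 ≡ 89^2 = 7921 ≡ 61 (mod 131)
89^4 = (89^2)^2 ≡ 61^2 = 3721 ≡ 53 (mod 131)
89^7 = 89^4 · 89^2 · 89^1 ≡ 53 · 61 · 89 ≡ 61 (mod 131).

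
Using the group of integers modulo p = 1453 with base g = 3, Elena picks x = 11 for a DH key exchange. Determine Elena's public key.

Public value = 3^11 mod 1453.
3^1 ≡ 3 (mod 1453)
3^2 = (3^1)^2 ≡ 3^2 = 9 ≡ 9 (mod 1453)
3^4 = (3^2)^2 ≡ 9^2 = 81 ≡ 81 (mod 1453)
3^8 = (3^4)^2 ≡ 81^2 = 6561 ≡ 749 (mod 1453)
3^11 = 3^8 · 3^2 · 3^1 ≡ 749 · 9 · 3 ≡ 1334 (mod 1453).

1334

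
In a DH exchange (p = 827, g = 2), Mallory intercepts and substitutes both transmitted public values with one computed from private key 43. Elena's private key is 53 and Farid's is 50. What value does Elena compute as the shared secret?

Elena receives Mallory's public value M = 2^43 mod 827 instead of the honest one.
2^1 ≡ 2 (mod 827)
2^2 = (2^1)^2 ≡ 2^2 = 4 ≡ 4 (mod 827)
2^4 = (2^2)^2 ≡ 4^2 = 16 ≡ 16 (mod 827)
2^8 = (2^4)^2 ≡ 16^2 = 256 ≡ 256 (mod 827)
2^16 = (2^8)^2 ≡ 256^2 = 65536 ≡ 203 (mod 827)
2^32 = (2^16)^2 ≡ 203^2 = 41209 ≡ 686 (mod 827)
2^43 = 2^32 · 2^8 · 2^2 · 2^1 ≡ 686 · 256 · 4 · 2 ≡ 682 (mod 827).
So M = 682. Elena computes K = M^53 mod 827.
682^1 ≡ 682 (mod 827)
682^2 = (682^1)^2 ≡ 682^2 = 465124 ≡ 350 (mod 827)
682^4 = (682^2)^2 ≡ 350^2 = 122500 ≡ 104 (mod 827)
682^8 = (682^4)^2 ≡ 104^2 = 10816 ≡ 65 (mod 827)
682^16 = (682^8)^2 ≡ 65^2 = 4225 ≡ 90 (mod 827)
682^32 = (682^16)^2 ≡ 90^2 = 8100 ≡ 657 (mod 827)
682^53 = 682^32 · 682^16 · 682^4 · 682^1 ≡ 657 · 90 · 104 · 682 ≡ 97 (mod 827).

97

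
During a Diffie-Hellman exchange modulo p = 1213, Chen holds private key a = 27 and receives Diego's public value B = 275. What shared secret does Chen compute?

Shared key K = 275^27 mod 1213.
275^1 ≡ 275 (mod 1213)
275^2 = (275^1)^2 ≡ 275^2 = 75625 ≡ 419 (mod 1213)
275^4 = (275^2)^2 ≡ 419^2 = 175561 ≡ 889 (mod 1213)
275^8 = (275^4)^2 ≡ 889^2 = 790321 ≡ 658 (mod 1213)
275^16 = (275^8)^2 ≡ 658^2 = 432964 ≡ 1136 (mod 1213)
275^27 = 275^16 · 275^8 · 275^2 · 275^1 ≡ 1136 · 658 · 419 · 275 ≡ 839 (mod 1213).

839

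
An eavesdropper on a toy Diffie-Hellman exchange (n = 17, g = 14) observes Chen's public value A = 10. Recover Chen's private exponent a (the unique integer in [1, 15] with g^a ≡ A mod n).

Try successive powers of 14 modulo 17:
14^1 ≡ 14
14^2 ≡ 9
14^3 ≡ 7
14^4 ≡ 13
14^5 ≡ 12
14^6 ≡ 15
14^7 ≡ 6
14^8 ≡ 16
14^9 ≡ 3
14^10 ≡ 8
14^11 ≡ 10
Found: a = 11.

11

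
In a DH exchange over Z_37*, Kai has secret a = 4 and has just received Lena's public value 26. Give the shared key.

Shared key K = 26^4 mod 37.
26^1 ≡ 26 (mod 37)
26^2 = (26^1)^2 ≡ 26^2 = 676 ≡ 10 (mod 37)
26^4 = (26^2)^2 ≡ 10^2 = 100 ≡ 26 (mod 37)

26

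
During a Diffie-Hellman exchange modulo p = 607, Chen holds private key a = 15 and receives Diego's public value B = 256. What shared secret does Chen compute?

392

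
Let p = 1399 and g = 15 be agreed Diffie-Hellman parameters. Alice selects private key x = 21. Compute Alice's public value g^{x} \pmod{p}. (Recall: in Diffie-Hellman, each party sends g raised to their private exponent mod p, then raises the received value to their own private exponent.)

329

Public value = 15^{21} \pmod{1399}.
15^1 ≡ 15 (mod 1399)
15^2 = (15^1)^2 ≡ 15^2 = 225 ≡ 225 (mod 1399)
15^4 = (15^2)^2 ≡ 225^2 = 50625 ≡ 261 (mod 1399)
15^8 = (15^4)^2 ≡ 261^2 = 68121 ≡ 969 (mod 1399)
15^16 = (15^8)^2 ≡ 969^2 = 938961 ≡ 232 (mod 1399)
15^21 = 15^16 · 15^4 · 15^1 ≡ 232 · 261 · 15 ≡ 329 (mod 1399).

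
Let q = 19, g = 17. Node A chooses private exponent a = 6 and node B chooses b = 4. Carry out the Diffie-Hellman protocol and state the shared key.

7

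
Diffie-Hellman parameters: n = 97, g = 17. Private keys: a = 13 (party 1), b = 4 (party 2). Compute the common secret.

Party 1 sends A = g^a mod n = 17^13 mod 97.
17^1 ≡ 17 (mod 97)
17^2 = (17^1)^2 ≡ 17^2 = 289 ≡ 95 (mod 97)
17^4 = (17^2)^2 ≡ 95^2 = 9025 ≡ 4 (mod 97)
17^8 = (17^4)^2 ≡ 4^2 = 16 ≡ 16 (mod 97)
17^13 = 17^8 · 17^4 · 17^1 ≡ 16 · 4 · 17 ≡ 21 (mod 97).
So A = 21. Party 2 then computes K = A^b mod n = 21^4 mod 97.
21^1 ≡ 21 (mod 97)
21^2 = (21^1)^2 ≡ 21^2 = 441 ≡ 53 (mod 97)
21^4 = (21^2)^2 ≡ 53^2 = 2809 ≡ 93 (mod 97)

93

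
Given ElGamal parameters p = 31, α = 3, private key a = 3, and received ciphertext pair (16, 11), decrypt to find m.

Shared mask s = c₁^a mod p = 16^3 mod 31.
16^1 ≡ 16 (mod 31)
16^2 = (16^1)^2 ≡ 16^2 = 256 ≡ 8 (mod 31)
16^3 = 16^2 · 16^1 ≡ 8 · 16 ≡ 4 (mod 31).
So s = 4; s⁻¹ ≡ 8 (mod 31).
m = c₂ · s⁻¹ mod 31 = 11 · 8 mod 31 = 26.

26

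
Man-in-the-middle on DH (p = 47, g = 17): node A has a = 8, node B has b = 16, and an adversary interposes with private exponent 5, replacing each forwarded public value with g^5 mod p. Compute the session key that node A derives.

37

Node A receives an adversary's public value M = 17^5 mod 47 instead of the honest one.
17^1 ≡ 17 (mod 47)
17^2 = (17^1)^2 ≡ 17^2 = 289 ≡ 7 (mod 47)
17^4 = (17^2)^2 ≡ 7^2 = 49 ≡ 2 (mod 47)
17^5 = 17^4 · 17^1 ≡ 2 · 17 ≡ 34 (mod 47).
So M = 34. Node A computes K = M^8 mod 47.
34^1 ≡ 34 (mod 47)
34^2 = (34^1)^2 ≡ 34^2 = 1156 ≡ 28 (mod 47)
34^4 = (34^2)^2 ≡ 28^2 = 784 ≡ 32 (mod 47)
34^8 = (34^4)^2 ≡ 32^2 = 1024 ≡ 37 (mod 47)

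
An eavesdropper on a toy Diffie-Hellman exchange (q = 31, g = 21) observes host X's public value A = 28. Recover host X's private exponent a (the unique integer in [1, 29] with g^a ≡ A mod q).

14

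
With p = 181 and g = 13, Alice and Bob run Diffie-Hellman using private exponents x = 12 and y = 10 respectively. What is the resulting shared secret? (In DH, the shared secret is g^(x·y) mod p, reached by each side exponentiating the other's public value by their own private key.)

48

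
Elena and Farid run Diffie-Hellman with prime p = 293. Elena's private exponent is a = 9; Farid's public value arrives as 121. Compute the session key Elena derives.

Shared key K = 121^9 mod 293.
121^1 ≡ 121 (mod 293)
121^2 = (121^1)^2 ≡ 121^2 = 14641 ≡ 284 (mod 293)
121^4 = (121^2)^2 ≡ 284^2 = 80656 ≡ 81 (mod 293)
121^8 = (121^4)^2 ≡ 81^2 = 6561 ≡ 115 (mod 293)
121^9 = 121^8 · 121^1 ≡ 115 · 121 ≡ 144 (mod 293).

144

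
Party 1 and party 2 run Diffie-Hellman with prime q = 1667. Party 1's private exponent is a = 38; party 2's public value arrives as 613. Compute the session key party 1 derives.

Shared key K = 613^38 mod 1667.
613^1 ≡ 613 (mod 1667)
613^2 = (613^1)^2 ≡ 613^2 = 375769 ≡ 694 (mod 1667)
613^4 = (613^2)^2 ≡ 694^2 = 481636 ≡ 1540 (mod 1667)
613^8 = (613^4)^2 ≡ 1540^2 = 2371600 ≡ 1126 (mod 1667)
613^16 = (613^8)^2 ≡ 1126^2 = 1267876 ≡ 956 (mod 1667)
613^32 = (613^16)^2 ≡ 956^2 = 913936 ≡ 420 (mod 1667)
613^38 = 613^32 · 613^4 · 613^2 ≡ 420 · 1540 · 694 ≡ 1109 (mod 1667).

1109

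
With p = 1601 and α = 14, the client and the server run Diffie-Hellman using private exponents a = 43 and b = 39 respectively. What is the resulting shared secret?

The client sends A = α^a mod p = 14^43 mod 1601.
14^1 ≡ 14 (mod 1601)
14^2 = (14^1)^2 ≡ 14^2 = 196 ≡ 196 (mod 1601)
14^4 = (14^2)^2 ≡ 196^2 = 38416 ≡ 1593 (mod 1601)
14^8 = (14^4)^2 ≡ 1593^2 = 2537649 ≡ 64 (mod 1601)
14^16 = (14^8)^2 ≡ 64^2 = 4096 ≡ 894 (mod 1601)
14^32 = (14^16)^2 ≡ 894^2 = 799236 ≡ 337 (mod 1601)
14^43 = 14^32 · 14^8 · 14^2 · 14^1 ≡ 337 · 64 · 196 · 14 ≡ 26 (mod 1601).
So A = 26. The server then computes K = A^b mod p = 26^39 mod 1601.
26^1 ≡ 26 (mod 1601)
26^2 = (26^1)^2 ≡ 26^2 = 676 ≡ 676 (mod 1601)
26^4 = (26^2)^2 ≡ 676^2 = 456976 ≡ 691 (mod 1601)
26^8 = (26^4)^2 ≡ 691^2 = 477481 ≡ 383 (mod 1601)
26^16 = (26^8)^2 ≡ 383^2 = 146689 ≡ 998 (mod 1601)
26^32 = (26^16)^2 ≡ 998^2 = 996004 ≡ 182 (mod 1601)
26^39 = 26^32 · 26^4 · 26^2 · 26^1 ≡ 182 · 691 · 676 · 26 ≡ 1080 (mod 1601).

1080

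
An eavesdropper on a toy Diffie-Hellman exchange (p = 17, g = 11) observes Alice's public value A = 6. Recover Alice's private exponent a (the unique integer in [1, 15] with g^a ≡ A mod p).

9

Try successive powers of 11 modulo 17:
11^1 ≡ 11
11^2 ≡ 2
11^3 ≡ 5
11^4 ≡ 4
11^5 ≡ 10
11^6 ≡ 8
11^7 ≡ 3
11^8 ≡ 16
11^9 ≡ 6
Found: a = 9.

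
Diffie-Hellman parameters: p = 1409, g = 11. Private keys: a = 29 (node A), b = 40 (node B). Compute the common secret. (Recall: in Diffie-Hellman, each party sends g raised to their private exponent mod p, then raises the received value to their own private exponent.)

1047

Node B sends B = g^b mod p = 11^40 mod 1409.
11^1 ≡ 11 (mod 1409)
11^2 = (11^1)^2 ≡ 11^2 = 121 ≡ 121 (mod 1409)
11^4 = (11^2)^2 ≡ 121^2 = 14641 ≡ 551 (mod 1409)
11^8 = (11^4)^2 ≡ 551^2 = 303601 ≡ 666 (mod 1409)
11^16 = (11^8)^2 ≡ 666^2 = 443556 ≡ 1130 (mod 1409)
11^32 = (11^16)^2 ≡ 1130^2 = 1276900 ≡ 346 (mod 1409)
11^40 = 11^32 · 11^8 ≡ 346 · 666 ≡ 769 (mod 1409).
So B = 769. Node A then computes K = B^a mod p = 769^29 mod 1409.
769^1 ≡ 769 (mod 1409)
769^2 = (769^1)^2 ≡ 769^2 = 591361 ≡ 990 (mod 1409)
769^4 = (769^2)^2 ≡ 990^2 = 980100 ≡ 845 (mod 1409)
769^8 = (769^4)^2 ≡ 845^2 = 714025 ≡ 1071 (mod 1409)
769^16 = (769^8)^2 ≡ 1071^2 = 1147041 ≡ 115 (mod 1409)
769^29 = 769^16 · 769^8 · 769^4 · 769^1 ≡ 115 · 1071 · 845 · 769 ≡ 1047 (mod 1409).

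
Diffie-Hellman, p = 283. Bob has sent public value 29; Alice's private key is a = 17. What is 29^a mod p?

Shared key K = 29^17 mod 283.
29^1 ≡ 29 (mod 283)
29^2 = (29^1)^2 ≡ 29^2 = 841 ≡ 275 (mod 283)
29^4 = (29^2)^2 ≡ 275^2 = 75625 ≡ 64 (mod 283)
29^8 = (29^4)^2 ≡ 64^2 = 4096 ≡ 134 (mod 283)
29^16 = (29^8)^2 ≡ 134^2 = 17956 ≡ 127 (mod 283)
29^17 = 29^16 · 29^1 ≡ 127 · 29 ≡ 4 (mod 283).

4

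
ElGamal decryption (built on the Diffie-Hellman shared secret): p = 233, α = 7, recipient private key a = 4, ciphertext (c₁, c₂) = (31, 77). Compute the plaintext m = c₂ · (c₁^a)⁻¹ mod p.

35

Shared mask s = c₁^a mod p = 31^4 mod 233.
31^1 ≡ 31 (mod 233)
31^2 = (31^1)^2 ≡ 31^2 = 961 ≡ 29 (mod 233)
31^4 = (31^2)^2 ≡ 29^2 = 841 ≡ 142 (mod 233)
So s = 142; s⁻¹ ≡ 64 (mod 233).
m = c₂ · s⁻¹ mod 233 = 77 · 64 mod 233 = 35.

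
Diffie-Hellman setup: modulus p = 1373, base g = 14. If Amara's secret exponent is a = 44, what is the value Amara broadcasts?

Public value = 14^44 (mod 1373).
14^1 ≡ 14 (mod 1373)
14^2 = (14^1)^2 ≡ 14^2 = 196 ≡ 196 (mod 1373)
14^4 = (14^2)^2 ≡ 196^2 = 38416 ≡ 1345 (mod 1373)
14^8 = (14^4)^2 ≡ 1345^2 = 1809025 ≡ 784 (mod 1373)
14^16 = (14^8)^2 ≡ 784^2 = 614656 ≡ 925 (mod 1373)
14^32 = (14^16)^2 ≡ 925^2 = 855625 ≡ 246 (mod 1373)
14^44 = 14^32 · 14^8 · 14^4 ≡ 246 · 784 · 1345 ≡ 1190 (mod 1373).

1190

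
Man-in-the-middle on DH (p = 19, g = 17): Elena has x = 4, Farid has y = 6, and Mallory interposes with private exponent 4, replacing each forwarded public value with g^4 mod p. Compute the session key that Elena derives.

Elena receives Mallory's public value M = 17^4 mod 19 instead of the honest one.
17^1 ≡ 17 (mod 19)
17^2 = (17^1)^2 ≡ 17^2 = 289 ≡ 4 (mod 19)
17^4 = (17^2)^2 ≡ 4^2 = 16 ≡ 16 (mod 19)
So M = 16. Elena computes K = M^4 mod 19.
16^1 ≡ 16 (mod 19)
16^2 = (16^1)^2 ≡ 16^2 = 256 ≡ 9 (mod 19)
16^4 = (16^2)^2 ≡ 9^2 = 81 ≡ 5 (mod 19)

5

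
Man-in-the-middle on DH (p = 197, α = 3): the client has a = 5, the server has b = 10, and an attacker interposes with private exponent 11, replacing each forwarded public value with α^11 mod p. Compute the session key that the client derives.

38

The client receives an attacker's public value M = 3^11 mod 197 instead of the honest one.
3^1 ≡ 3 (mod 197)
3^2 = (3^1)^2 ≡ 3^2 = 9 ≡ 9 (mod 197)
3^4 = (3^2)^2 ≡ 9^2 = 81 ≡ 81 (mod 197)
3^8 = (3^4)^2 ≡ 81^2 = 6561 ≡ 60 (mod 197)
3^11 = 3^8 · 3^2 · 3^1 ≡ 60 · 9 · 3 ≡ 44 (mod 197).
So M = 44. The client computes K = M^5 mod 197.
44^1 ≡ 44 (mod 197)
44^2 = (44^1)^2 ≡ 44^2 = 1936 ≡ 163 (mod 197)
44^4 = (44^2)^2 ≡ 163^2 = 26569 ≡ 171 (mod 197)
44^5 = 44^4 · 44^1 ≡ 171 · 44 ≡ 38 (mod 197).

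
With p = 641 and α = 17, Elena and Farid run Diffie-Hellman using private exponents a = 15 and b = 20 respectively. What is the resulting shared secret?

25

Farid sends B = α^b mod p = 17^20 mod 641.
17^1 ≡ 17 (mod 641)
17^2 = (17^1)^2 ≡ 17^2 = 289 ≡ 289 (mod 641)
17^4 = (17^2)^2 ≡ 289^2 = 83521 ≡ 191 (mod 641)
17^8 = (17^4)^2 ≡ 191^2 = 36481 ≡ 585 (mod 641)
17^16 = (17^8)^2 ≡ 585^2 = 342225 ≡ 572 (mod 641)
17^20 = 17^16 · 17^4 ≡ 572 · 191 ≡ 282 (mod 641).
So B = 282. Elena then computes K = B^a mod p = 282^15 mod 641.
282^1 ≡ 282 (mod 641)
282^2 = (282^1)^2 ≡ 282^2 = 79524 ≡ 40 (mod 641)
282^4 = (282^2)^2 ≡ 40^2 = 1600 ≡ 318 (mod 641)
282^8 = (282^4)^2 ≡ 318^2 = 101124 ≡ 487 (mod 641)
282^15 = 282^8 · 282^4 · 282^2 · 282^1 ≡ 487 · 318 · 40 · 282 ≡ 25 (mod 641).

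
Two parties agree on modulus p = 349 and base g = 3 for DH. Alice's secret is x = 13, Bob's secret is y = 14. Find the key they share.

279

Alice sends A = g^x mod p = 3^13 mod 349.
3^1 ≡ 3 (mod 349)
3^2 = (3^1)^2 ≡ 3^2 = 9 ≡ 9 (mod 349)
3^4 = (3^2)^2 ≡ 9^2 = 81 ≡ 81 (mod 349)
3^8 = (3^4)^2 ≡ 81^2 = 6561 ≡ 279 (mod 349)
3^13 = 3^8 · 3^4 · 3^1 ≡ 279 · 81 · 3 ≡ 91 (mod 349).
So A = 91. Bob then computes K = A^y mod p = 91^14 mod 349.
91^1 ≡ 91 (mod 349)
91^2 = (91^1)^2 ≡ 91^2 = 8281 ≡ 254 (mod 349)
91^4 = (91^2)^2 ≡ 254^2 = 64516 ≡ 300 (mod 349)
91^8 = (91^4)^2 ≡ 300^2 = 90000 ≡ 307 (mod 349)
91^14 = 91^8 · 91^4 · 91^2 ≡ 307 · 300 · 254 ≡ 279 (mod 349).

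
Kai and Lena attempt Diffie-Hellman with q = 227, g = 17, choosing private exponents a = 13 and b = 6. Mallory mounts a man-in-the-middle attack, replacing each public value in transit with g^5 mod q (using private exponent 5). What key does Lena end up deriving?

Lena receives Mallory's public value M = 17^5 mod 227 instead of the honest one.
17^1 ≡ 17 (mod 227)
17^2 = (17^1)^2 ≡ 17^2 = 289 ≡ 62 (mod 227)
17^4 = (17^2)^2 ≡ 62^2 = 3844 ≡ 212 (mod 227)
17^5 = 17^4 · 17^1 ≡ 212 · 17 ≡ 199 (mod 227).
So M = 199. Lena computes K = M^6 mod 227.
199^1 ≡ 199 (mod 227)
199^2 = (199^1)^2 ≡ 199^2 = 39601 ≡ 103 (mod 227)
199^4 = (199^2)^2 ≡ 103^2 = 10609 ≡ 167 (mod 227)
199^6 = 199^4 · 199^2 ≡ 167 · 103 ≡ 176 (mod 227).

176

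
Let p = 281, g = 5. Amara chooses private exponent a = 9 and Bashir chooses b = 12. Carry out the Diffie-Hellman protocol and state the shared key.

162

Amara sends A = g^a mod p = 5^9 mod 281.
5^1 ≡ 5 (mod 281)
5^2 = (5^1)^2 ≡ 5^2 = 25 ≡ 25 (mod 281)
5^4 = (5^2)^2 ≡ 25^2 = 625 ≡ 63 (mod 281)
5^8 = (5^4)^2 ≡ 63^2 = 3969 ≡ 35 (mod 281)
5^9 = 5^8 · 5^1 ≡ 35 · 5 ≡ 175 (mod 281).
So A = 175. Bashir then computes K = A^b mod p = 175^12 mod 281.
175^1 ≡ 175 (mod 281)
175^2 = (175^1)^2 ≡ 175^2 = 30625 ≡ 277 (mod 281)
175^4 = (175^2)^2 ≡ 277^2 = 76729 ≡ 16 (mod 281)
175^8 = (175^4)^2 ≡ 16^2 = 256 ≡ 256 (mod 281)
175^12 = 175^8 · 175^4 ≡ 256 · 16 ≡ 162 (mod 281).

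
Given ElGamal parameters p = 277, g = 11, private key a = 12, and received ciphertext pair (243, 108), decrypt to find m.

Shared mask s = c₁^a mod p = 243^12 mod 277.
243^1 ≡ 243 (mod 277)
243^2 = (243^1)^2 ≡ 243^2 = 59049 ≡ 48 (mod 277)
243^4 = (243^2)^2 ≡ 48^2 = 2304 ≡ 88 (mod 277)
243^8 = (243^4)^2 ≡ 88^2 = 7744 ≡ 265 (mod 277)
243^12 = 243^8 · 243^4 ≡ 265 · 88 ≡ 52 (mod 277).
So s = 52; s⁻¹ ≡ 16 (mod 277).
m = c₂ · s⁻¹ mod 277 = 108 · 16 mod 277 = 66.

66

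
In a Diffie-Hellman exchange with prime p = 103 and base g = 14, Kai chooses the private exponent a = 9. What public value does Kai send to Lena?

23

Public value = 14^9 (mod 103).
14^1 ≡ 14 (mod 103)
14^2 = (14^1)^2 ≡ 14^2 = 196 ≡ 93 (mod 103)
14^4 = (14^2)^2 ≡ 93^2 = 8649 ≡ 100 (mod 103)
14^8 = (14^4)^2 ≡ 100^2 = 10000 ≡ 9 (mod 103)
14^9 = 14^8 · 14^1 ≡ 9 · 14 ≡ 23 (mod 103).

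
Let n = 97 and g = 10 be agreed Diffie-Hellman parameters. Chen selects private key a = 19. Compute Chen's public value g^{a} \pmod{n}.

Public value = 10^{19} \pmod{97}.
10^1 ≡ 10 (mod 97)
10^2 = (10^1)^2 ≡ 10^2 = 100 ≡ 3 (mod 97)
10^4 = (10^2)^2 ≡ 3^2 = 9 ≡ 9 (mod 97)
10^8 = (10^4)^2 ≡ 9^2 = 81 ≡ 81 (mod 97)
10^16 = (10^8)^2 ≡ 81^2 = 6561 ≡ 62 (mod 97)
10^19 = 10^16 · 10^2 · 10^1 ≡ 62 · 3 · 10 ≡ 17 (mod 97).

17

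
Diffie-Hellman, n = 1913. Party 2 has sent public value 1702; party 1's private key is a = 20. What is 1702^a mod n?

1072

Shared key K = 1702^20 mod 1913.
1702^1 ≡ 1702 (mod 1913)
1702^2 = (1702^1)^2 ≡ 1702^2 = 2896804 ≡ 522 (mod 1913)
1702^4 = (1702^2)^2 ≡ 522^2 = 272484 ≡ 838 (mod 1913)
1702^8 = (1702^4)^2 ≡ 838^2 = 702244 ≡ 173 (mod 1913)
1702^16 = (1702^8)^2 ≡ 173^2 = 29929 ≡ 1234 (mod 1913)
1702^20 = 1702^16 · 1702^4 ≡ 1234 · 838 ≡ 1072 (mod 1913).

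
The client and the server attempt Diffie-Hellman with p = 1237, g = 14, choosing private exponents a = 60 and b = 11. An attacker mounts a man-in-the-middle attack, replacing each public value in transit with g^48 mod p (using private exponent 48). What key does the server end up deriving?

The server receives an attacker's public value M = 14^48 mod 1237 instead of the honest one.
14^1 ≡ 14 (mod 1237)
14^2 = (14^1)^2 ≡ 14^2 = 196 ≡ 196 (mod 1237)
14^4 = (14^2)^2 ≡ 196^2 = 38416 ≡ 69 (mod 1237)
14^8 = (14^4)^2 ≡ 69^2 = 4761 ≡ 1050 (mod 1237)
14^16 = (14^8)^2 ≡ 1050^2 = 1102500 ≡ 333 (mod 1237)
14^32 = (14^16)^2 ≡ 333^2 = 110889 ≡ 796 (mod 1237)
14^48 = 14^32 · 14^16 ≡ 796 · 333 ≡ 350 (mod 1237).
So M = 350. The server computes K = M^11 mod 1237.
350^1 ≡ 350 (mod 1237)
350^2 = (350^1)^2 ≡ 350^2 = 122500 ≡ 37 (mod 1237)
350^4 = (350^2)^2 ≡ 37^2 = 1369 ≡ 132 (mod 1237)
350^8 = (350^4)^2 ≡ 132^2 = 17424 ≡ 106 (mod 1237)
350^11 = 350^8 · 350^2 · 350^1 ≡ 106 · 37 · 350 ≡ 867 (mod 1237).

867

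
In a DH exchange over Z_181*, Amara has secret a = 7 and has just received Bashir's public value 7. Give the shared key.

Shared key K = 7^7 mod 181.
7^1 ≡ 7 (mod 181)
7^2 = (7^1)^2 ≡ 7^2 = 49 ≡ 49 (mod 181)
7^4 = (7^2)^2 ≡ 49^2 = 2401 ≡ 48 (mod 181)
7^7 = 7^4 · 7^2 · 7^1 ≡ 48 · 49 · 7 ≡ 174 (mod 181).

174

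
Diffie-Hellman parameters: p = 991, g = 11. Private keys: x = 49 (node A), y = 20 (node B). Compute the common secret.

643

Node A sends A = g^x mod p = 11^49 mod 991.
11^1 ≡ 11 (mod 991)
11^2 = (11^1)^2 ≡ 11^2 = 121 ≡ 121 (mod 991)
11^4 = (11^2)^2 ≡ 121^2 = 14641 ≡ 767 (mod 991)
11^8 = (11^4)^2 ≡ 767^2 = 588289 ≡ 626 (mod 991)
11^16 = (11^8)^2 ≡ 626^2 = 391876 ≡ 431 (mod 991)
11^32 = (11^16)^2 ≡ 431^2 = 185761 ≡ 444 (mod 991)
11^49 = 11^32 · 11^16 · 11^1 ≡ 444 · 431 · 11 ≡ 120 (mod 991).
So A = 120. Node B then computes K = A^y mod p = 120^20 mod 991.
120^1 ≡ 120 (mod 991)
120^2 = (120^1)^2 ≡ 120^2 = 14400 ≡ 526 (mod 991)
120^4 = (120^2)^2 ≡ 526^2 = 276676 ≡ 187 (mod 991)
120^8 = (120^4)^2 ≡ 187^2 = 34969 ≡ 284 (mod 991)
120^16 = (120^8)^2 ≡ 284^2 = 80656 ≡ 385 (mod 991)
120^20 = 120^16 · 120^4 ≡ 385 · 187 ≡ 643 (mod 991).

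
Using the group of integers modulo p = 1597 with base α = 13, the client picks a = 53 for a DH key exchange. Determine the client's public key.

Public value = 13^53 mod 1597.
13^1 ≡ 13 (mod 1597)
13^2 = (13^1)^2 ≡ 13^2 = 169 ≡ 169 (mod 1597)
13^4 = (13^2)^2 ≡ 169^2 = 28561 ≡ 1412 (mod 1597)
13^8 = (13^4)^2 ≡ 1412^2 = 1993744 ≡ 688 (mod 1597)
13^16 = (13^8)^2 ≡ 688^2 = 473344 ≡ 632 (mod 1597)
13^32 = (13^16)^2 ≡ 632^2 = 399424 ≡ 174 (mod 1597)
13^53 = 13^32 · 13^16 · 13^4 · 13^1 ≡ 174 · 632 · 1412 · 13 ≡ 1339 (mod 1597).

1339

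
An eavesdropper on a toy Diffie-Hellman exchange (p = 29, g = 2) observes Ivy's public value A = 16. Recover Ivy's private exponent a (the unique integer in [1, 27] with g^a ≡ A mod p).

Try successive powers of 2 modulo 29:
2^1 ≡ 2
2^2 ≡ 4
2^3 ≡ 8
2^4 ≡ 16
Found: a = 4.

4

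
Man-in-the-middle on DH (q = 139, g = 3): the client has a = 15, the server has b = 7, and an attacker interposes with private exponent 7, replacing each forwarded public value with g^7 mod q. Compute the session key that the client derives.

23

The client receives an attacker's public value M = 3^7 mod 139 instead of the honest one.
3^1 ≡ 3 (mod 139)
3^2 = (3^1)^2 ≡ 3^2 = 9 ≡ 9 (mod 139)
3^4 = (3^2)^2 ≡ 9^2 = 81 ≡ 81 (mod 139)
3^7 = 3^4 · 3^2 · 3^1 ≡ 81 · 9 · 3 ≡ 102 (mod 139).
So M = 102. The client computes K = M^15 mod 139.
102^1 ≡ 102 (mod 139)
102^2 = (102^1)^2 ≡ 102^2 = 10404 ≡ 118 (mod 139)
102^4 = (102^2)^2 ≡ 118^2 = 13924 ≡ 24 (mod 139)
102^8 = (102^4)^2 ≡ 24^2 = 576 ≡ 20 (mod 139)
102^15 = 102^8 · 102^4 · 102^2 · 102^1 ≡ 20 · 24 · 118 · 102 ≡ 23 (mod 139).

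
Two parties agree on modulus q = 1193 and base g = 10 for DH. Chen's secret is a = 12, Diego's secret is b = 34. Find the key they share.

Chen sends A = g^a mod q = 10^12 mod 1193.
10^1 ≡ 10 (mod 1193)
10^2 = (10^1)^2 ≡ 10^2 = 100 ≡ 100 (mod 1193)
10^4 = (10^2)^2 ≡ 100^2 = 10000 ≡ 456 (mod 1193)
10^8 = (10^4)^2 ≡ 456^2 = 207936 ≡ 354 (mod 1193)
10^12 = 10^8 · 10^4 ≡ 354 · 456 ≡ 369 (mod 1193).
So A = 369. Diego then computes K = A^b mod q = 369^34 mod 1193.
369^1 ≡ 369 (mod 1193)
369^2 = (369^1)^2 ≡ 369^2 = 136161 ≡ 159 (mod 1193)
369^4 = (369^2)^2 ≡ 159^2 = 25281 ≡ 228 (mod 1193)
369^8 = (369^4)^2 ≡ 228^2 = 51984 ≡ 685 (mod 1193)
369^16 = (369^8)^2 ≡ 685^2 = 469225 ≡ 376 (mod 1193)
369^32 = (369^16)^2 ≡ 376^2 = 141376 ≡ 602 (mod 1193)
369^34 = 369^32 · 369^2 ≡ 602 · 159 ≡ 278 (mod 1193).

278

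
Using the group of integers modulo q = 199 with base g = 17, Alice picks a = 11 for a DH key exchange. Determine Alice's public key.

93

Public value = 17^11 mod 199.
17^1 ≡ 17 (mod 199)
17^2 = (17^1)^2 ≡ 17^2 = 289 ≡ 90 (mod 199)
17^4 = (17^2)^2 ≡ 90^2 = 8100 ≡ 140 (mod 199)
17^8 = (17^4)^2 ≡ 140^2 = 19600 ≡ 98 (mod 199)
17^11 = 17^8 · 17^2 · 17^1 ≡ 98 · 90 · 17 ≡ 93 (mod 199).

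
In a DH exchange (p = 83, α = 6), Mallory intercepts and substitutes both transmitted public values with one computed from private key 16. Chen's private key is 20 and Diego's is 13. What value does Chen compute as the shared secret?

3

Chen receives Mallory's public value M = 6^16 mod 83 instead of the honest one.
6^1 ≡ 6 (mod 83)
6^2 = (6^1)^2 ≡ 6^2 = 36 ≡ 36 (mod 83)
6^4 = (6^2)^2 ≡ 36^2 = 1296 ≡ 51 (mod 83)
6^8 = (6^4)^2 ≡ 51^2 = 2601 ≡ 28 (mod 83)
6^16 = (6^8)^2 ≡ 28^2 = 784 ≡ 37 (mod 83)
So M = 37. Chen computes K = M^20 mod 83.
37^1 ≡ 37 (mod 83)
37^2 = (37^1)^2 ≡ 37^2 = 1369 ≡ 41 (mod 83)
37^4 = (37^2)^2 ≡ 41^2 = 1681 ≡ 21 (mod 83)
37^8 = (37^4)^2 ≡ 21^2 = 441 ≡ 26 (mod 83)
37^16 = (37^8)^2 ≡ 26^2 = 676 ≡ 12 (mod 83)
37^20 = 37^16 · 37^4 ≡ 12 · 21 ≡ 3 (mod 83).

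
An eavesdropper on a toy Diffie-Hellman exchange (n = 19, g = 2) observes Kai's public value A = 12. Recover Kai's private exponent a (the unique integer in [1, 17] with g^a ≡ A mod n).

Try successive powers of 2 modulo 19:
2^1 ≡ 2
2^2 ≡ 4
2^3 ≡ 8
2^4 ≡ 16
2^5 ≡ 13
2^6 ≡ 7
2^7 ≡ 14
2^8 ≡ 9
2^9 ≡ 18
2^10 ≡ 17
2^11 ≡ 15
2^12 ≡ 11
2^13 ≡ 3
2^14 ≡ 6
2^15 ≡ 12
Found: a = 15.

15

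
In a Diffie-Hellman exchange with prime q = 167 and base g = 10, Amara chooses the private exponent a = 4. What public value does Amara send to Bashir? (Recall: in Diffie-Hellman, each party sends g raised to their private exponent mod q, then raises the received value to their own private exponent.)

147

Public value = 10^{4} \pmod{167}.
10^1 ≡ 10 (mod 167)
10^2 = (10^1)^2 ≡ 10^2 = 100 ≡ 100 (mod 167)
10^4 = (10^2)^2 ≡ 100^2 = 10000 ≡ 147 (mod 167)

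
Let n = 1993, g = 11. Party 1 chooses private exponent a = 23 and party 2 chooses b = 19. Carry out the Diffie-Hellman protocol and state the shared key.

782

Party 1 sends A = g^a mod n = 11^23 mod 1993.
11^1 ≡ 11 (mod 1993)
11^2 = (11^1)^2 ≡ 11^2 = 121 ≡ 121 (mod 1993)
11^4 = (11^2)^2 ≡ 121^2 = 14641 ≡ 690 (mod 1993)
11^8 = (11^4)^2 ≡ 690^2 = 476100 ≡ 1766 (mod 1993)
11^16 = (11^8)^2 ≡ 1766^2 = 3118756 ≡ 1704 (mod 1993)
11^23 = 11^16 · 11^4 · 11^2 · 11^1 ≡ 1704 · 690 · 121 · 11 ≡ 1072 (mod 1993).
So A = 1072. Party 2 then computes K = A^b mod n = 1072^19 mod 1993.
1072^1 ≡ 1072 (mod 1993)
1072^2 = (1072^1)^2 ≡ 1072^2 = 1149184 ≡ 1216 (mod 1993)
1072^4 = (1072^2)^2 ≡ 1216^2 = 1478656 ≡ 1843 (mod 1993)
1072^8 = (1072^4)^2 ≡ 1843^2 = 3396649 ≡ 577 (mod 1993)
1072^16 = (1072^8)^2 ≡ 577^2 = 332929 ≡ 98 (mod 1993)
1072^19 = 1072^16 · 1072^2 · 1072^1 ≡ 98 · 1216 · 1072 ≡ 782 (mod 1993).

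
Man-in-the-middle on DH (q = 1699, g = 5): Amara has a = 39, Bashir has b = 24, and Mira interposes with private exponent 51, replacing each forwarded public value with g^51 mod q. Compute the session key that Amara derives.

Amara receives Mira's public value M = 5^51 mod 1699 instead of the honest one.
5^1 ≡ 5 (mod 1699)
5^2 = (5^1)^2 ≡ 5^2 = 25 ≡ 25 (mod 1699)
5^4 = (5^2)^2 ≡ 25^2 = 625 ≡ 625 (mod 1699)
5^8 = (5^4)^2 ≡ 625^2 = 390625 ≡ 1554 (mod 1699)
5^16 = (5^8)^2 ≡ 1554^2 = 2414916 ≡ 637 (mod 1699)
5^32 = (5^16)^2 ≡ 637^2 = 405769 ≡ 1407 (mod 1699)
5^51 = 5^32 · 5^16 · 5^2 · 5^1 ≡ 1407 · 637 · 25 · 5 ≡ 315 (mod 1699).
So M = 315. Amara computes K = M^39 mod 1699.
315^1 ≡ 315 (mod 1699)
315^2 = (315^1)^2 ≡ 315^2 = 99225 ≡ 683 (mod 1699)
315^4 = (315^2)^2 ≡ 683^2 = 466489 ≡ 963 (mod 1699)
315^8 = (315^4)^2 ≡ 963^2 = 927369 ≡ 1414 (mod 1699)
315^16 = (315^8)^2 ≡ 1414^2 = 1999396 ≡ 1372 (mod 1699)
315^32 = (315^16)^2 ≡ 1372^2 = 1882384 ≡ 1591 (mod 1699)
315^39 = 315^32 · 315^4 · 315^2 · 315^1 ≡ 1591 · 963 · 683 · 315 ≡ 1554 (mod 1699).

1554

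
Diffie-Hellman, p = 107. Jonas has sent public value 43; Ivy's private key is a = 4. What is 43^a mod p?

44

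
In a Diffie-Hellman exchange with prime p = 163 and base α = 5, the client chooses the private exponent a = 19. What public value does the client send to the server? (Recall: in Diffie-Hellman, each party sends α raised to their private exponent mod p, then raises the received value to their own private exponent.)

127

Public value = 5^19 (mod 163).
5^1 ≡ 5 (mod 163)
5^2 = (5^1)^2 ≡ 5^2 = 25 ≡ 25 (mod 163)
5^4 = (5^2)^2 ≡ 25^2 = 625 ≡ 136 (mod 163)
5^8 = (5^4)^2 ≡ 136^2 = 18496 ≡ 77 (mod 163)
5^16 = (5^8)^2 ≡ 77^2 = 5929 ≡ 61 (mod 163)
5^19 = 5^16 · 5^2 · 5^1 ≡ 61 · 25 · 5 ≡ 127 (mod 163).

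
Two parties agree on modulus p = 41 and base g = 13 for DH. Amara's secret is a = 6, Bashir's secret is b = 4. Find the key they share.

Amara sends A = g^a mod p = 13^6 mod 41.
13^1 ≡ 13 (mod 41)
13^2 = (13^1)^2 ≡ 13^2 = 169 ≡ 5 (mod 41)
13^4 = (13^2)^2 ≡ 5^2 = 25 ≡ 25 (mod 41)
13^6 = 13^4 · 13^2 ≡ 25 · 5 ≡ 2 (mod 41).
So A = 2. Bashir then computes K = A^b mod p = 2^4 mod 41.
2^1 ≡ 2 (mod 41)
2^2 = (2^1)^2 ≡ 2^2 = 4 ≡ 4 (mod 41)
2^4 = (2^2)^2 ≡ 4^2 = 16 ≡ 16 (mod 41)

16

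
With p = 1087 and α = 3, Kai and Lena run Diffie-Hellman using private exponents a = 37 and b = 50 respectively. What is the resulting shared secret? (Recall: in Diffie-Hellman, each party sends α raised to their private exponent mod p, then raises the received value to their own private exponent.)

Lena sends B = α^b mod p = 3^50 mod 1087.
3^1 ≡ 3 (mod 1087)
3^2 = (3^1)^2 ≡ 3^2 = 9 ≡ 9 (mod 1087)
3^4 = (3^2)^2 ≡ 9^2 = 81 ≡ 81 (mod 1087)
3^8 = (3^4)^2 ≡ 81^2 = 6561 ≡ 39 (mod 1087)
3^16 = (3^8)^2 ≡ 39^2 = 1521 ≡ 434 (mod 1087)
3^32 = (3^16)^2 ≡ 434^2 = 188356 ≡ 305 (mod 1087)
3^50 = 3^32 · 3^16 · 3^2 ≡ 305 · 434 · 9 ≡ 1065 (mod 1087).
So B = 1065. Kai then computes K = B^a mod p = 1065^37 mod 1087.
1065^1 ≡ 1065 (mod 1087)
1065^2 = (1065^1)^2 ≡ 1065^2 = 1134225 ≡ 484 (mod 1087)
1065^4 = (1065^2)^2 ≡ 484^2 = 234256 ≡ 551 (mod 1087)
1065^8 = (1065^4)^2 ≡ 551^2 = 303601 ≡ 328 (mod 1087)
1065^16 = (1065^8)^2 ≡ 328^2 = 107584 ≡ 1058 (mod 1087)
1065^32 = (1065^16)^2 ≡ 1058^2 = 1119364 ≡ 841 (mod 1087)
1065^37 = 1065^32 · 1065^4 · 1065^1 ≡ 841 · 551 · 1065 ≡ 371 (mod 1087).

371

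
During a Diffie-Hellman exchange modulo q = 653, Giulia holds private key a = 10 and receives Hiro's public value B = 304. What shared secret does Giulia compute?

463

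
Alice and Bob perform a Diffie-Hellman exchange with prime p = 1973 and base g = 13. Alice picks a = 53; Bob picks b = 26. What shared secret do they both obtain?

Alice sends A = g^a mod p = 13^53 mod 1973.
13^1 ≡ 13 (mod 1973)
13^2 = (13^1)^2 ≡ 13^2 = 169 ≡ 169 (mod 1973)
13^4 = (13^2)^2 ≡ 169^2 = 28561 ≡ 939 (mod 1973)
13^8 = (13^4)^2 ≡ 939^2 = 881721 ≡ 1763 (mod 1973)
13^16 = (13^8)^2 ≡ 1763^2 = 3108169 ≡ 694 (mod 1973)
13^32 = (13^16)^2 ≡ 694^2 = 481636 ≡ 224 (mod 1973)
13^53 = 13^32 · 13^16 · 13^4 · 13^1 ≡ 224 · 694 · 939 · 13 ≡ 262 (mod 1973).
So A = 262. Bob then computes K = A^b mod p = 262^26 mod 1973.
262^1 ≡ 262 (mod 1973)
262^2 = (262^1)^2 ≡ 262^2 = 68644 ≡ 1562 (mod 1973)
262^4 = (262^2)^2 ≡ 1562^2 = 2439844 ≡ 1216 (mod 1973)
262^8 = (262^4)^2 ≡ 1216^2 = 1478656 ≡ 879 (mod 1973)
262^16 = (262^8)^2 ≡ 879^2 = 772641 ≡ 1198 (mod 1973)
262^26 = 262^16 · 262^8 · 262^2 ≡ 1198 · 879 · 1562 ≡ 964 (mod 1973).

964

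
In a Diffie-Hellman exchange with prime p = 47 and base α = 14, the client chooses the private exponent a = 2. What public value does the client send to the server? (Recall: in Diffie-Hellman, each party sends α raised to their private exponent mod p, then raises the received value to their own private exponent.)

8

Public value = 14^2 mod 47.
14^1 ≡ 14 (mod 47)
14^2 = (14^1)^2 ≡ 14^2 = 196 ≡ 8 (mod 47)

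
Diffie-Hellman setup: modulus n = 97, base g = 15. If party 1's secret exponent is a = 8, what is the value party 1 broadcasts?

81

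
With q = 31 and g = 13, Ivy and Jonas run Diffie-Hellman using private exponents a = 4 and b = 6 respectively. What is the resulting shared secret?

2

Jonas sends B = g^b mod q = 13^6 mod 31.
13^1 ≡ 13 (mod 31)
13^2 = (13^1)^2 ≡ 13^2 = 169 ≡ 14 (mod 31)
13^4 = (13^2)^2 ≡ 14^2 = 196 ≡ 10 (mod 31)
13^6 = 13^4 · 13^2 ≡ 10 · 14 ≡ 16 (mod 31).
So B = 16. Ivy then computes K = B^a mod q = 16^4 mod 31.
16^1 ≡ 16 (mod 31)
16^2 = (16^1)^2 ≡ 16^2 = 256 ≡ 8 (mod 31)
16^4 = (16^2)^2 ≡ 8^2 = 64 ≡ 2 (mod 31)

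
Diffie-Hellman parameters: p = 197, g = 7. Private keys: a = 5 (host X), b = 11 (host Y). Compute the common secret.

Host Y sends B = g^b mod p = 7^11 mod 197.
7^1 ≡ 7 (mod 197)
7^2 = (7^1)^2 ≡ 7^2 = 49 ≡ 49 (mod 197)
7^4 = (7^2)^2 ≡ 49^2 = 2401 ≡ 37 (mod 197)
7^8 = (7^4)^2 ≡ 37^2 = 1369 ≡ 187 (mod 197)
7^11 = 7^8 · 7^2 · 7^1 ≡ 187 · 49 · 7 ≡ 116 (mod 197).
So B = 116. Host X then computes K = B^a mod p = 116^5 mod 197.
116^1 ≡ 116 (mod 197)
116^2 = (116^1)^2 ≡ 116^2 = 13456 ≡ 60 (mod 197)
116^4 = (116^2)^2 ≡ 60^2 = 3600 ≡ 54 (mod 197)
116^5 = 116^4 · 116^1 ≡ 54 · 116 ≡ 157 (mod 197).

157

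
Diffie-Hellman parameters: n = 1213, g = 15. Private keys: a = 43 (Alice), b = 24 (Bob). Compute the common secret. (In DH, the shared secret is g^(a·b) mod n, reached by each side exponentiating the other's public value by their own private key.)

1095

Bob sends B = g^b mod n = 15^24 mod 1213.
15^1 ≡ 15 (mod 1213)
15^2 = (15^1)^2 ≡ 15^2 = 225 ≡ 225 (mod 1213)
15^4 = (15^2)^2 ≡ 225^2 = 50625 ≡ 892 (mod 1213)
15^8 = (15^4)^2 ≡ 892^2 = 795664 ≡ 1149 (mod 1213)
15^16 = (15^8)^2 ≡ 1149^2 = 1320201 ≡ 457 (mod 1213)
15^24 = 15^16 · 15^8 ≡ 457 · 1149 ≡ 1077 (mod 1213).
So B = 1077. Alice then computes K = B^a mod n = 1077^43 mod 1213.
1077^1 ≡ 1077 (mod 1213)
1077^2 = (1077^1)^2 ≡ 1077^2 = 1159929 ≡ 301 (mod 1213)
1077^4 = (1077^2)^2 ≡ 301^2 = 90601 ≡ 839 (mod 1213)
1077^8 = (1077^4)^2 ≡ 839^2 = 703921 ≡ 381 (mod 1213)
1077^16 = (1077^8)^2 ≡ 381^2 = 145161 ≡ 814 (mod 1213)
1077^32 = (1077^16)^2 ≡ 814^2 = 662596 ≡ 298 (mod 1213)
1077^43 = 1077^32 · 1077^8 · 1077^2 · 1077^1 ≡ 298 · 381 · 301 · 1077 ≡ 1095 (mod 1213).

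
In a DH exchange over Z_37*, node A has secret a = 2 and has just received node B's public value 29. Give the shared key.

Shared key K = 29^2 mod 37.
29^1 ≡ 29 (mod 37)
29^2 = (29^1)^2 ≡ 29^2 = 841 ≡ 27 (mod 37)

27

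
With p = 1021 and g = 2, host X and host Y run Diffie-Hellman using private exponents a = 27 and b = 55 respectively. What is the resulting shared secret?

336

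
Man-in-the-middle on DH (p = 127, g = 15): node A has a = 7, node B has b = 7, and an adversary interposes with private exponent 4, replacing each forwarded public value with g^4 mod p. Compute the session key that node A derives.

99

Node A receives an adversary's public value M = 15^4 mod 127 instead of the honest one.
15^1 ≡ 15 (mod 127)
15^2 = (15^1)^2 ≡ 15^2 = 225 ≡ 98 (mod 127)
15^4 = (15^2)^2 ≡ 98^2 = 9604 ≡ 79 (mod 127)
So M = 79. Node A computes K = M^7 mod 127.
79^1 ≡ 79 (mod 127)
79^2 = (79^1)^2 ≡ 79^2 = 6241 ≡ 18 (mod 127)
79^4 = (79^2)^2 ≡ 18^2 = 324 ≡ 70 (mod 127)
79^7 = 79^4 · 79^2 · 79^1 ≡ 70 · 18 · 79 ≡ 99 (mod 127).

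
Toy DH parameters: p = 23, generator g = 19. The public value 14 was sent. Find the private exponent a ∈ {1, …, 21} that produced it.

19

Try successive powers of 19 modulo 23:
19^1 ≡ 19
19^2 ≡ 16
19^3 ≡ 5
19^4 ≡ 3
19^5 ≡ 11
19^6 ≡ 2
19^7 ≡ 15
19^8 ≡ 9
19^9 ≡ 10
19^10 ≡ 6
19^11 ≡ 22
19^12 ≡ 4
19^13 ≡ 7
19^14 ≡ 18
19^15 ≡ 20
19^16 ≡ 12
19^17 ≡ 21
19^18 ≡ 8
19^19 ≡ 14
Found: a = 19.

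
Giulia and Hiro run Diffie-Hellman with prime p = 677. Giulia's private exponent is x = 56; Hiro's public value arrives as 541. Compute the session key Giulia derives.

35

Shared key K = 541^56 mod 677.
541^1 ≡ 541 (mod 677)
541^2 = (541^1)^2 ≡ 541^2 = 292681 ≡ 217 (mod 677)
541^4 = (541^2)^2 ≡ 217^2 = 47089 ≡ 376 (mod 677)
541^8 = (541^4)^2 ≡ 376^2 = 141376 ≡ 560 (mod 677)
541^16 = (541^8)^2 ≡ 560^2 = 313600 ≡ 149 (mod 677)
541^32 = (541^16)^2 ≡ 149^2 = 22201 ≡ 537 (mod 677)
541^56 = 541^32 · 541^16 · 541^8 ≡ 537 · 149 · 560 ≡ 35 (mod 677).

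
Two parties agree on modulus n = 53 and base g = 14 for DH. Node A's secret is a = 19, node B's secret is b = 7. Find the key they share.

Node A sends A = g^a mod n = 14^19 mod 53.
14^1 ≡ 14 (mod 53)
14^2 = (14^1)^2 ≡ 14^2 = 196 ≡ 37 (mod 53)
14^4 = (14^2)^2 ≡ 37^2 = 1369 ≡ 44 (mod 53)
14^8 = (14^4)^2 ≡ 44^2 = 1936 ≡ 28 (mod 53)
14^16 = (14^8)^2 ≡ 28^2 = 784 ≡ 42 (mod 53)
14^19 = 14^16 · 14^2 · 14^1 ≡ 42 · 37 · 14 ≡ 26 (mod 53).
So A = 26. Node B then computes K = A^b mod n = 26^7 mod 53.
26^1 ≡ 26 (mod 53)
26^2 = (26^1)^2 ≡ 26^2 = 676 ≡ 40 (mod 53)
26^4 = (26^2)^2 ≡ 40^2 = 1600 ≡ 10 (mod 53)
26^7 = 26^4 · 26^2 · 26^1 ≡ 10 · 40 · 26 ≡ 12 (mod 53).

12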